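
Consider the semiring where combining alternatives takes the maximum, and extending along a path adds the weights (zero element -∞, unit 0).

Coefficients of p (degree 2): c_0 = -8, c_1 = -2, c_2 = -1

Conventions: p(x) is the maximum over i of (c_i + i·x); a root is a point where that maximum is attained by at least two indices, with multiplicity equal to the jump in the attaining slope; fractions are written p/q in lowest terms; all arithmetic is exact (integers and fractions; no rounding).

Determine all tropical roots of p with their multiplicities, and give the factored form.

hull edge (i=0, c=-8) to (i=1, c=-2): slope 6, span 1
hull edge (i=1, c=-2) to (i=2, c=-1): slope 1, span 1
Factored form: p(x) = -1 ⊗ (x ⊕ (-6)) ⊗ (x ⊕ (-1))
Answer: roots = -6 (mult 1), -1 (mult 1)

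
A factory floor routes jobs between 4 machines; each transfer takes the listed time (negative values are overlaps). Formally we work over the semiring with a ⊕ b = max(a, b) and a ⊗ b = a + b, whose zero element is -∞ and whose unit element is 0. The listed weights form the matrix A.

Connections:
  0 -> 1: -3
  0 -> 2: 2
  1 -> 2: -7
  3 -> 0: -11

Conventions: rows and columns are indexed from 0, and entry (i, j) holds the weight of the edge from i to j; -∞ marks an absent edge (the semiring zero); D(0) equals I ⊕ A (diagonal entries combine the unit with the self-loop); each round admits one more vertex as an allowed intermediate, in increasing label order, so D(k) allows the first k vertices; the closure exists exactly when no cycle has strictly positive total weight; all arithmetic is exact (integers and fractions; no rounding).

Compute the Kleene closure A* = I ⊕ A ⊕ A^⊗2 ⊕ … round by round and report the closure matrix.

D(0):
  [0, -3, 2, -∞]
  [-∞, 0, -7, -∞]
  [-∞, -∞, 0, -∞]
  [-11, -∞, -∞, 0]
D(1):
  [0, -3, 2, -∞]
  [-∞, 0, -7, -∞]
  [-∞, -∞, 0, -∞]
  [-11, -14, -9, 0]
D(2):
  [0, -3, 2, -∞]
  [-∞, 0, -7, -∞]
  [-∞, -∞, 0, -∞]
  [-11, -14, -9, 0]
D(3):
  [0, -3, 2, -∞]
  [-∞, 0, -7, -∞]
  [-∞, -∞, 0, -∞]
  [-11, -14, -9, 0]
D(4):
  [0, -3, 2, -∞]
  [-∞, 0, -7, -∞]
  [-∞, -∞, 0, -∞]
  [-11, -14, -9, 0]
Answer: A* = [[0, -3, 2, -∞], [-∞, 0, -7, -∞], [-∞, -∞, 0, -∞], [-11, -14, -9, 0]]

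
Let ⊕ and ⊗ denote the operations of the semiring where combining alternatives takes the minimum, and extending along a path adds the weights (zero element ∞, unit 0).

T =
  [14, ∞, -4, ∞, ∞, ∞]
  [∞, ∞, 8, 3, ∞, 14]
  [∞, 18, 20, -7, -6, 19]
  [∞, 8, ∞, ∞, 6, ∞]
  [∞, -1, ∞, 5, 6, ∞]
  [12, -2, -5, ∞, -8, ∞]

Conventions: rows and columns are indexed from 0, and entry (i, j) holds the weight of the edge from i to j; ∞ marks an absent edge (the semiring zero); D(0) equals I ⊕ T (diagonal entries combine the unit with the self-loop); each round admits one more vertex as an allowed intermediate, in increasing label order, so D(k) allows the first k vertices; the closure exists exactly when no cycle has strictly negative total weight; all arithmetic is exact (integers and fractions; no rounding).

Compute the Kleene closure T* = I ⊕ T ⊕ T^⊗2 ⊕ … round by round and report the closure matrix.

D(0):
  [0, ∞, -4, ∞, ∞, ∞]
  [∞, 0, 8, 3, ∞, 14]
  [∞, 18, 0, -7, -6, 19]
  [∞, 8, ∞, 0, 6, ∞]
  [∞, -1, ∞, 5, 0, ∞]
  [12, -2, -5, ∞, -8, 0]
D(1):
  [0, ∞, -4, ∞, ∞, ∞]
  [∞, 0, 8, 3, ∞, 14]
  [∞, 18, 0, -7, -6, 19]
  [∞, 8, ∞, 0, 6, ∞]
  [∞, -1, ∞, 5, 0, ∞]
  [12, -2, -5, ∞, -8, 0]
D(2):
  [0, ∞, -4, ∞, ∞, ∞]
  [∞, 0, 8, 3, ∞, 14]
  [∞, 18, 0, -7, -6, 19]
  [∞, 8, 16, 0, 6, 22]
  [∞, -1, 7, 2, 0, 13]
  [12, -2, -5, 1, -8, 0]
D(3):
  [0, 14, -4, -11, -10, 15]
  [∞, 0, 8, 1, 2, 14]
  [∞, 18, 0, -7, -6, 19]
  [∞, 8, 16, 0, 6, 22]
  [∞, -1, 7, 0, 0, 13]
  [12, -2, -5, -12, -11, 0]
D(4):
  [0, -3, -4, -11, -10, 11]
  [∞, 0, 8, 1, 2, 14]
  [∞, 1, 0, -7, -6, 15]
  [∞, 8, 16, 0, 6, 22]
  [∞, -1, 7, 0, 0, 13]
  [12, -4, -5, -12, -11, 0]
D(5):
  [0, -11, -4, -11, -10, 3]
  [∞, 0, 8, 1, 2, 14]
  [∞, -7, 0, -7, -6, 7]
  [∞, 5, 13, 0, 6, 19]
  [∞, -1, 7, 0, 0, 13]
  [12, -12, -5, -12, -11, 0]
D(6):
  [0, -11, -4, -11, -10, 3]
  [26, 0, 8, 1, 2, 14]
  [19, -7, 0, -7, -6, 7]
  [31, 5, 13, 0, 6, 19]
  [25, -1, 7, 0, 0, 13]
  [12, -12, -5, -12, -11, 0]
Answer: T* = [[0, -11, -4, -11, -10, 3], [26, 0, 8, 1, 2, 14], [19, -7, 0, -7, -6, 7], [31, 5, 13, 0, 6, 19], [25, -1, 7, 0, 0, 13], [12, -12, -5, -12, -11, 0]]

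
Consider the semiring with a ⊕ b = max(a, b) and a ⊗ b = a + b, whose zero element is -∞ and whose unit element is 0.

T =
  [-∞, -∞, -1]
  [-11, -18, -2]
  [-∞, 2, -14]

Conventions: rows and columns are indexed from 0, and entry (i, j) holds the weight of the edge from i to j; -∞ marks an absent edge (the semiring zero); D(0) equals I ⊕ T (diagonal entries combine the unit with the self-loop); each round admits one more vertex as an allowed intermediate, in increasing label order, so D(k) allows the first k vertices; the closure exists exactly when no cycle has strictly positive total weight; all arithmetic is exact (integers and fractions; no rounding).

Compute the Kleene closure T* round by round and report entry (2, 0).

D(0):
  [0, -∞, -1]
  [-11, 0, -2]
  [-∞, 2, 0]
D(1):
  [0, -∞, -1]
  [-11, 0, -2]
  [-∞, 2, 0]
D(2):
  [0, -∞, -1]
  [-11, 0, -2]
  [-9, 2, 0]
D(3):
  [0, 1, -1]
  [-11, 0, -2]
  [-9, 2, 0]
Answer: T*[2][0] = -9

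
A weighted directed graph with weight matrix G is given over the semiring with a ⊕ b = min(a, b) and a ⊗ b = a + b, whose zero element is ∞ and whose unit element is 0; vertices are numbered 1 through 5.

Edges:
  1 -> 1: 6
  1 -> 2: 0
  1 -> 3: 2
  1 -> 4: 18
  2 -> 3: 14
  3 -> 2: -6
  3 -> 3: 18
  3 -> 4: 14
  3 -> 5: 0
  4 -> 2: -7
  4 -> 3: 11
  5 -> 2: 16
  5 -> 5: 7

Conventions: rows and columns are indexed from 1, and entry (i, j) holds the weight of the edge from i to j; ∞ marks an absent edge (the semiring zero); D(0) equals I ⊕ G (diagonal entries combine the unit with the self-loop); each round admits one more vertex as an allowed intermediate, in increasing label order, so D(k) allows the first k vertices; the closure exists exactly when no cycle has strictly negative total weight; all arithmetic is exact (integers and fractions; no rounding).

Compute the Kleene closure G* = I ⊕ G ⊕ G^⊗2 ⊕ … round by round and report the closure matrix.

D(0):
  [0, 0, 2, 18, ∞]
  [∞, 0, 14, ∞, ∞]
  [∞, -6, 0, 14, 0]
  [∞, -7, 11, 0, ∞]
  [∞, 16, ∞, ∞, 0]
D(1):
  [0, 0, 2, 18, ∞]
  [∞, 0, 14, ∞, ∞]
  [∞, -6, 0, 14, 0]
  [∞, -7, 11, 0, ∞]
  [∞, 16, ∞, ∞, 0]
D(2):
  [0, 0, 2, 18, ∞]
  [∞, 0, 14, ∞, ∞]
  [∞, -6, 0, 14, 0]
  [∞, -7, 7, 0, ∞]
  [∞, 16, 30, ∞, 0]
D(3):
  [0, -4, 2, 16, 2]
  [∞, 0, 14, 28, 14]
  [∞, -6, 0, 14, 0]
  [∞, -7, 7, 0, 7]
  [∞, 16, 30, 44, 0]
D(4):
  [0, -4, 2, 16, 2]
  [∞, 0, 14, 28, 14]
  [∞, -6, 0, 14, 0]
  [∞, -7, 7, 0, 7]
  [∞, 16, 30, 44, 0]
D(5):
  [0, -4, 2, 16, 2]
  [∞, 0, 14, 28, 14]
  [∞, -6, 0, 14, 0]
  [∞, -7, 7, 0, 7]
  [∞, 16, 30, 44, 0]
Answer: G* = [[0, -4, 2, 16, 2], [∞, 0, 14, 28, 14], [∞, -6, 0, 14, 0], [∞, -7, 7, 0, 7], [∞, 16, 30, 44, 0]]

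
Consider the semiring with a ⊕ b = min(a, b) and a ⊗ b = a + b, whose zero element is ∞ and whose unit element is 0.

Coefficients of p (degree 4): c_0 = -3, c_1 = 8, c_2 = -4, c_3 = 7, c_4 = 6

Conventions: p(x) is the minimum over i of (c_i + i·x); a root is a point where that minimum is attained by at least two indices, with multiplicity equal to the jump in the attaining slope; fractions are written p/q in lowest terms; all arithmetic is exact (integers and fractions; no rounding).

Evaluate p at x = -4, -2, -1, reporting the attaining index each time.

p(-4) = min(-3+0·(-4)=-3, 8+1·(-4)=4, -4+2·(-4)=-12, 7+3·(-4)=-5, 6+4·(-4)=-10) = -12 (attained by i=2)
p(-2) = min(-3+0·(-2)=-3, 8+1·(-2)=6, -4+2·(-2)=-8, 7+3·(-2)=1, 6+4·(-2)=-2) = -8 (attained by i=2)
p(-1) = min(-3+0·(-1)=-3, 8+1·(-1)=7, -4+2·(-1)=-6, 7+3·(-1)=4, 6+4·(-1)=2) = -6 (attained by i=2)
Answer: p(-4) = -12; p(-2) = -8; p(-1) = -6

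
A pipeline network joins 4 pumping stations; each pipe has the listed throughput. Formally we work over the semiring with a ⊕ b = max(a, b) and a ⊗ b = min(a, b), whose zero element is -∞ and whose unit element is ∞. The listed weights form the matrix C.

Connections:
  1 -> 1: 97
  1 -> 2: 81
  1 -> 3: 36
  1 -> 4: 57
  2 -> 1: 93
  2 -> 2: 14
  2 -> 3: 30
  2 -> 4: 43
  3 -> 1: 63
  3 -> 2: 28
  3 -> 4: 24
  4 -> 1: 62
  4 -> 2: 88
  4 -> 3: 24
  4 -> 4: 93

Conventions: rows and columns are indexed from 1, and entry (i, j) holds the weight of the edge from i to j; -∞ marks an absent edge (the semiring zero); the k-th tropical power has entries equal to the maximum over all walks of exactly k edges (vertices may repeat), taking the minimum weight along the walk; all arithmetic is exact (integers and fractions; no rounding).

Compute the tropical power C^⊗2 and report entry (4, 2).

C^⊗2:
  [97, 81, 36, 57]
  [93, 81, 36, 57]
  [63, 63, 36, 57]
  [88, 88, 36, 93]
Key observation: the optimum is the walk 4->4->2, with weight 93 min 88 = 88.
Optimal value attained by: walk 4->4->2.
Answer: (C^⊗2)[4][2] = 88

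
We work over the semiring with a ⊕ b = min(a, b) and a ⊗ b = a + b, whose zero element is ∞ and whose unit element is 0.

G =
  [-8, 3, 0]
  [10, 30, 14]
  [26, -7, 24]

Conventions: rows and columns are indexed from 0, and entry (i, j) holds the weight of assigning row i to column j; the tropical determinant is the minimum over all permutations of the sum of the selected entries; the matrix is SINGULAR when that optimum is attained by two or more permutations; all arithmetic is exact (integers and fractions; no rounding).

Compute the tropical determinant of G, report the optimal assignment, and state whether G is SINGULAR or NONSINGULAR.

σ = (0, 1, 2): (-8) + 30 + 24 = 46
σ = (0, 2, 1): (-8) + 14 + (-7) = -1
σ = (1, 0, 2): 3 + 10 + 24 = 37
σ = (1, 2, 0): 3 + 14 + 26 = 43
σ = (2, 0, 1): 0 + 10 + (-7) = 3
σ = (2, 1, 0): 0 + 30 + 26 = 56
Optimal value attained by: σ = (0, 2, 1).
Answer: det⊕(G) = -1; verdict: NONSINGULAR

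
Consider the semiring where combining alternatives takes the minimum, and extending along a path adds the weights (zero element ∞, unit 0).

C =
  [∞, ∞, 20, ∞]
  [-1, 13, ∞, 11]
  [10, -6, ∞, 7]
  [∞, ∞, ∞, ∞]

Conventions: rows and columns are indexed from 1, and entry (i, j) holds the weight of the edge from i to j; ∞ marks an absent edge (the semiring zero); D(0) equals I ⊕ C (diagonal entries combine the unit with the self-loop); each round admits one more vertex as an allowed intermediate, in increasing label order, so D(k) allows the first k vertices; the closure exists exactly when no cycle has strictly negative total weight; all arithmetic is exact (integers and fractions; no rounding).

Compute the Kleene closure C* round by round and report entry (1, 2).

D(0):
  [0, ∞, 20, ∞]
  [-1, 0, ∞, 11]
  [10, -6, 0, 7]
  [∞, ∞, ∞, 0]
D(1):
  [0, ∞, 20, ∞]
  [-1, 0, 19, 11]
  [10, -6, 0, 7]
  [∞, ∞, ∞, 0]
D(2):
  [0, ∞, 20, ∞]
  [-1, 0, 19, 11]
  [-7, -6, 0, 5]
  [∞, ∞, ∞, 0]
D(3):
  [0, 14, 20, 25]
  [-1, 0, 19, 11]
  [-7, -6, 0, 5]
  [∞, ∞, ∞, 0]
D(4):
  [0, 14, 20, 25]
  [-1, 0, 19, 11]
  [-7, -6, 0, 5]
  [∞, ∞, ∞, 0]
Answer: C*[1][2] = 14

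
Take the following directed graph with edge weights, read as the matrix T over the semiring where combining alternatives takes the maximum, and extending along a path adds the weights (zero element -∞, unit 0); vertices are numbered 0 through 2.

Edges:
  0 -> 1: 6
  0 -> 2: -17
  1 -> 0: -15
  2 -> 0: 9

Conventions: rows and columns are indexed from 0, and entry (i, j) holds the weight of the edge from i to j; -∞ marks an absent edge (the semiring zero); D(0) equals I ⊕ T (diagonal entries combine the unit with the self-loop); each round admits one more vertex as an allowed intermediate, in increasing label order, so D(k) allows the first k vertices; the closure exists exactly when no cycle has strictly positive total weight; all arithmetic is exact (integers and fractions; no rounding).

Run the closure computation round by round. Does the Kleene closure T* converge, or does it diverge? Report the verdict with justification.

D(0):
  [0, 6, -17]
  [-15, 0, -∞]
  [9, -∞, 0]
D(1):
  [0, 6, -17]
  [-15, 0, -32]
  [9, 15, 0]
D(2):
  [0, 6, -17]
  [-15, 0, -32]
  [9, 15, 0]
D(3):
  [0, 6, -17]
  [-15, 0, -32]
  [9, 15, 0]
Key observation: every diagonal entry stays at the unit through all rounds, so no improving cycle exists.
Answer: CONVERGES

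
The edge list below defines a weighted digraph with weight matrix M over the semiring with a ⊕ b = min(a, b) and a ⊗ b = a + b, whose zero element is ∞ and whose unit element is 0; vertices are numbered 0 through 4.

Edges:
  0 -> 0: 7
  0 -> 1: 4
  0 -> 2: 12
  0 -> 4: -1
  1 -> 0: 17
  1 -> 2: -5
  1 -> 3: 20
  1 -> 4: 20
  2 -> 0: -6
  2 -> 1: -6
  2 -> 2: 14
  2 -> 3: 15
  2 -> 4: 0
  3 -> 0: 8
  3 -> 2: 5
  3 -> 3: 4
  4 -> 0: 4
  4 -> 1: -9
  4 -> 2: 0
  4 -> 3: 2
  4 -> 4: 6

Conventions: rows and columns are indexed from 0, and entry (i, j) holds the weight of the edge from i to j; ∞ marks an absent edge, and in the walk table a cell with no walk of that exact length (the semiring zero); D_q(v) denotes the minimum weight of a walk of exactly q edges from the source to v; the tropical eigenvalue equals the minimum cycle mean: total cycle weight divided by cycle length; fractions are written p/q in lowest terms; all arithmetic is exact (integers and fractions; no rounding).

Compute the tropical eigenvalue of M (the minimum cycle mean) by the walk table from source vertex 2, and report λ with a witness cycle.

q=0: [∞, ∞, 0, ∞, ∞]
q=1: [-6, -6, 14, 15, 0]
q=2: [1, -9, -11, 2, -7]
q=3: [-17, -17, -14, -5, -11]
q=4: [-20, -20, -22, -9, -18]
q=5: [-28, -28, -25, -16, -22]
Optimal cycle mean attained by: cycle 1->2->1, total (-5) + (-6), length 2.
Answer: λ = -11/2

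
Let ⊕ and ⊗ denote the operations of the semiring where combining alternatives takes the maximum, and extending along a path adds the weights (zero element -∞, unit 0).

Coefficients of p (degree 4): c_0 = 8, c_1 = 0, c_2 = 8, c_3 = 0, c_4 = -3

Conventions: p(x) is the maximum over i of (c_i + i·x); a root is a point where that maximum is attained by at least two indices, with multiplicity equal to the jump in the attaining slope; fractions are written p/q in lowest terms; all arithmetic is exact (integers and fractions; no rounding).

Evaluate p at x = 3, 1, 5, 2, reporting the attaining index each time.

p(3) = max(8+0·3=8, 0+1·3=3, 8+2·3=14, 0+3·3=9, -3+4·3=9) = 14 (attained by i=2)
p(1) = max(8+0·1=8, 0+1·1=1, 8+2·1=10, 0+3·1=3, -3+4·1=1) = 10 (attained by i=2)
p(5) = max(8+0·5=8, 0+1·5=5, 8+2·5=18, 0+3·5=15, -3+4·5=17) = 18 (attained by i=2)
p(2) = max(8+0·2=8, 0+1·2=2, 8+2·2=12, 0+3·2=6, -3+4·2=5) = 12 (attained by i=2)
Answer: p(3) = 14; p(1) = 10; p(5) = 18; p(2) = 12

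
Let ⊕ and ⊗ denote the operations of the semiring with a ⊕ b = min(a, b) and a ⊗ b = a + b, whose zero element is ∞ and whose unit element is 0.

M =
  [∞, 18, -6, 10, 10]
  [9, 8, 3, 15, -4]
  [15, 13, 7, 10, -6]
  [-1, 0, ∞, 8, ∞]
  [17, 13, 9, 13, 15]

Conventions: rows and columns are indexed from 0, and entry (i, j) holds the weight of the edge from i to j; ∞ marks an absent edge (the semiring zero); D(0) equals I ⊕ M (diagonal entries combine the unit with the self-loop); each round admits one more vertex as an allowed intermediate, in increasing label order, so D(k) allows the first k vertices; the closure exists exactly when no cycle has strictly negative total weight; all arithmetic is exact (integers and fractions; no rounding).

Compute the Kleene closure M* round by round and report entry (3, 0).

D(0):
  [0, 18, -6, 10, 10]
  [9, 0, 3, 15, -4]
  [15, 13, 0, 10, -6]
  [-1, 0, ∞, 0, ∞]
  [17, 13, 9, 13, 0]
D(1):
  [0, 18, -6, 10, 10]
  [9, 0, 3, 15, -4]
  [15, 13, 0, 10, -6]
  [-1, 0, -7, 0, 9]
  [17, 13, 9, 13, 0]
D(2):
  [0, 18, -6, 10, 10]
  [9, 0, 3, 15, -4]
  [15, 13, 0, 10, -6]
  [-1, 0, -7, 0, -4]
  [17, 13, 9, 13, 0]
D(3):
  [0, 7, -6, 4, -12]
  [9, 0, 3, 13, -4]
  [15, 13, 0, 10, -6]
  [-1, 0, -7, 0, -13]
  [17, 13, 9, 13, 0]
D(4):
  [0, 4, -6, 4, -12]
  [9, 0, 3, 13, -4]
  [9, 10, 0, 10, -6]
  [-1, 0, -7, 0, -13]
  [12, 13, 6, 13, 0]
D(5):
  [0, 1, -6, 1, -12]
  [8, 0, 2, 9, -4]
  [6, 7, 0, 7, -6]
  [-1, 0, -7, 0, -13]
  [12, 13, 6, 13, 0]
Answer: M*[3][0] = -1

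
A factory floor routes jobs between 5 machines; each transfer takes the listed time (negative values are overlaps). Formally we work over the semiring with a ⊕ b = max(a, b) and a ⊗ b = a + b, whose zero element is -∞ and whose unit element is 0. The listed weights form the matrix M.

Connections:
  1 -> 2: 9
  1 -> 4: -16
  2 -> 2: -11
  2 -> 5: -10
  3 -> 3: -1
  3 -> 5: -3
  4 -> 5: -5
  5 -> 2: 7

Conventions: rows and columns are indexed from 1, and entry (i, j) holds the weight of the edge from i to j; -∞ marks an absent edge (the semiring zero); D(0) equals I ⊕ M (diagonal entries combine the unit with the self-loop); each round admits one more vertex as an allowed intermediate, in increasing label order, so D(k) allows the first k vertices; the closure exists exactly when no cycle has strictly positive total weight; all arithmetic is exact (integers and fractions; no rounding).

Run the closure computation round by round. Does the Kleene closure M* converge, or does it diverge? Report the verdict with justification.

D(0):
  [0, 9, -∞, -16, -∞]
  [-∞, 0, -∞, -∞, -10]
  [-∞, -∞, 0, -∞, -3]
  [-∞, -∞, -∞, 0, -5]
  [-∞, 7, -∞, -∞, 0]
D(1):
  [0, 9, -∞, -16, -∞]
  [-∞, 0, -∞, -∞, -10]
  [-∞, -∞, 0, -∞, -3]
  [-∞, -∞, -∞, 0, -5]
  [-∞, 7, -∞, -∞, 0]
D(2):
  [0, 9, -∞, -16, -1]
  [-∞, 0, -∞, -∞, -10]
  [-∞, -∞, 0, -∞, -3]
  [-∞, -∞, -∞, 0, -5]
  [-∞, 7, -∞, -∞, 0]
D(3):
  [0, 9, -∞, -16, -1]
  [-∞, 0, -∞, -∞, -10]
  [-∞, -∞, 0, -∞, -3]
  [-∞, -∞, -∞, 0, -5]
  [-∞, 7, -∞, -∞, 0]
D(4):
  [0, 9, -∞, -16, -1]
  [-∞, 0, -∞, -∞, -10]
  [-∞, -∞, 0, -∞, -3]
  [-∞, -∞, -∞, 0, -5]
  [-∞, 7, -∞, -∞, 0]
D(5):
  [0, 9, -∞, -16, -1]
  [-∞, 0, -∞, -∞, -10]
  [-∞, 4, 0, -∞, -3]
  [-∞, 2, -∞, 0, -5]
  [-∞, 7, -∞, -∞, 0]
Key observation: every diagonal entry stays at the unit through all rounds, so no improving cycle exists.
Answer: CONVERGES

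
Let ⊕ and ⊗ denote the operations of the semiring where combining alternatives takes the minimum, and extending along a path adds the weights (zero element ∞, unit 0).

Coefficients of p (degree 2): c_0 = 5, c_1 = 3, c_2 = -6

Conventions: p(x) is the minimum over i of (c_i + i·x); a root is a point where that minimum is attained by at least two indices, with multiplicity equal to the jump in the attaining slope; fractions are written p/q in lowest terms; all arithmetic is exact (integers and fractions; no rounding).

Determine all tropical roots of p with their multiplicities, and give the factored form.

hull edge (i=0, c=5) to (i=2, c=-6): slope -11/2, span 2
Factored form: p(x) = -6 ⊗ (x ⊕ 11/2) ⊗ (x ⊕ 11/2)
Answer: roots = 11/2 (mult 2)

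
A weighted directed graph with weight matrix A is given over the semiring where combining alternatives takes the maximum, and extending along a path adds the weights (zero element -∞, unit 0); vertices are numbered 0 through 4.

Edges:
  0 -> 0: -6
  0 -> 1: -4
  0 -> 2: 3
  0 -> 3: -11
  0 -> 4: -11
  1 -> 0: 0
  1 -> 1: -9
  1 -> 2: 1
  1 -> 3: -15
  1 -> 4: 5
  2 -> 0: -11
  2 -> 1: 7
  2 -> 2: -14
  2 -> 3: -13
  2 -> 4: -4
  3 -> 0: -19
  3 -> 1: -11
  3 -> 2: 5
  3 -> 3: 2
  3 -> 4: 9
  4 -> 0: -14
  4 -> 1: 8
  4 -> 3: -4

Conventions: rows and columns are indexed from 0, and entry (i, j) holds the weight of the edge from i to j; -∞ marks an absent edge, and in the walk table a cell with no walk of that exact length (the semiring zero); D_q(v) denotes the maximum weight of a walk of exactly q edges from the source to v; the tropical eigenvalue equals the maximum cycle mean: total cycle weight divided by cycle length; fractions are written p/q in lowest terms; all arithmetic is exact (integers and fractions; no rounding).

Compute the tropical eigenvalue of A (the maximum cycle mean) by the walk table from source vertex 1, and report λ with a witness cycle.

q=0: [-∞, 0, -∞, -∞, -∞]
q=1: [0, -9, 1, -15, 5]
q=2: [-6, 13, 3, 1, -3]
q=3: [13, 10, 14, 3, 18]
q=4: [10, 26, 16, 14, 15]
q=5: [26, 23, 27, 16, 31]
Optimal cycle mean attained by: cycle 1->4->1, total 5 + 8, length 2.
Answer: λ = 13/2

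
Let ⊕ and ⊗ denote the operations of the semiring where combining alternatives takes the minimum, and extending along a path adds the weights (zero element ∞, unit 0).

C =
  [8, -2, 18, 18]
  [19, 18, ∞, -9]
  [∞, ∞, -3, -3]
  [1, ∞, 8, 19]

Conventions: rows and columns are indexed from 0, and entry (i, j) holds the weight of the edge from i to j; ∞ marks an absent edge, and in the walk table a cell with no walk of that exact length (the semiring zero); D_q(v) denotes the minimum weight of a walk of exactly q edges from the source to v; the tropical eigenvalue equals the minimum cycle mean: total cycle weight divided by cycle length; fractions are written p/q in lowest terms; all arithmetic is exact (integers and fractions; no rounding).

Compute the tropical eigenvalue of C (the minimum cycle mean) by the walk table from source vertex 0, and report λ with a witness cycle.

q=0: [0, ∞, ∞, ∞]
q=1: [8, -2, 18, 18]
q=2: [16, 6, 15, -11]
q=3: [-10, 14, -3, -3]
q=4: [-2, -12, -6, -6]
Optimal cycle mean attained by: cycle 0->1->3->0, total (-2) + (-9) + 1, length 3.
Answer: λ = -10/3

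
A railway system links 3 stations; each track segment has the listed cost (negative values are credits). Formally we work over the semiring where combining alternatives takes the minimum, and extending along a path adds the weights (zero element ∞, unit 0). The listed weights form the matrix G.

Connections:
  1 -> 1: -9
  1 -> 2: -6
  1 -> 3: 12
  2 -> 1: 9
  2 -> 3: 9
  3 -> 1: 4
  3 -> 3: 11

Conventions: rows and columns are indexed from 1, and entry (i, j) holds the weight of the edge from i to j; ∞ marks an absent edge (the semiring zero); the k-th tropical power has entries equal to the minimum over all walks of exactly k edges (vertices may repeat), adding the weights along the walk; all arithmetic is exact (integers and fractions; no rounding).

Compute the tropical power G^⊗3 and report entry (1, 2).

G^⊗2:
  [-18, -15, 3]
  [0, 3, 20]
  [-5, -2, 16]
G^⊗3:
  [-27, -24, -6]
  [-9, -6, 12]
  [-14, -11, 7]
Key observation: the optimum is the walk 1->1->1->2, with weight (-9) + (-9) + (-6) = -24.
Optimal value attained by: walk 1->1->1->2.
Answer: (G^⊗3)[1][2] = -24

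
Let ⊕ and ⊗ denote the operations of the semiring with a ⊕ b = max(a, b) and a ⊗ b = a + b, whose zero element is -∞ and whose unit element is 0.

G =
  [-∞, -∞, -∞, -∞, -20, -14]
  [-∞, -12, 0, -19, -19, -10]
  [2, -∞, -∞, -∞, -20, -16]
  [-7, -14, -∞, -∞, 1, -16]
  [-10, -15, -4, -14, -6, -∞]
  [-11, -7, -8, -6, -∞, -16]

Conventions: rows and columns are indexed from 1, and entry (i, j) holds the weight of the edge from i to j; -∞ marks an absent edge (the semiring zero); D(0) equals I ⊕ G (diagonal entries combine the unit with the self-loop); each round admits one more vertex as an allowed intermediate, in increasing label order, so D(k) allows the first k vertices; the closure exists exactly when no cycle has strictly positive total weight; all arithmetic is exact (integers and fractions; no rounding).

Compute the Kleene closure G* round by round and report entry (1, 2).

D(0):
  [0, -∞, -∞, -∞, -20, -14]
  [-∞, 0, 0, -19, -19, -10]
  [2, -∞, 0, -∞, -20, -16]
  [-7, -14, -∞, 0, 1, -16]
  [-10, -15, -4, -14, 0, -∞]
  [-11, -7, -8, -6, -∞, 0]
D(1):
  [0, -∞, -∞, -∞, -20, -14]
  [-∞, 0, 0, -19, -19, -10]
  [2, -∞, 0, -∞, -18, -12]
  [-7, -14, -∞, 0, 1, -16]
  [-10, -15, -4, -14, 0, -24]
  [-11, -7, -8, -6, -31, 0]
D(2):
  [0, -∞, -∞, -∞, -20, -14]
  [-∞, 0, 0, -19, -19, -10]
  [2, -∞, 0, -∞, -18, -12]
  [-7, -14, -14, 0, 1, -16]
  [-10, -15, -4, -14, 0, -24]
  [-11, -7, -7, -6, -26, 0]
D(3):
  [0, -∞, -∞, -∞, -20, -14]
  [2, 0, 0, -19, -18, -10]
  [2, -∞, 0, -∞, -18, -12]
  [-7, -14, -14, 0, 1, -16]
  [-2, -15, -4, -14, 0, -16]
  [-5, -7, -7, -6, -25, 0]
D(4):
  [0, -∞, -∞, -∞, -20, -14]
  [2, 0, 0, -19, -18, -10]
  [2, -∞, 0, -∞, -18, -12]
  [-7, -14, -14, 0, 1, -16]
  [-2, -15, -4, -14, 0, -16]
  [-5, -7, -7, -6, -5, 0]
D(5):
  [0, -35, -24, -34, -20, -14]
  [2, 0, 0, -19, -18, -10]
  [2, -33, 0, -32, -18, -12]
  [-1, -14, -3, 0, 1, -15]
  [-2, -15, -4, -14, 0, -16]
  [-5, -7, -7, -6, -5, 0]
D(6):
  [0, -21, -21, -20, -19, -14]
  [2, 0, 0, -16, -15, -10]
  [2, -19, 0, -18, -17, -12]
  [-1, -14, -3, 0, 1, -15]
  [-2, -15, -4, -14, 0, -16]
  [-5, -7, -7, -6, -5, 0]
Answer: G*[1][2] = -21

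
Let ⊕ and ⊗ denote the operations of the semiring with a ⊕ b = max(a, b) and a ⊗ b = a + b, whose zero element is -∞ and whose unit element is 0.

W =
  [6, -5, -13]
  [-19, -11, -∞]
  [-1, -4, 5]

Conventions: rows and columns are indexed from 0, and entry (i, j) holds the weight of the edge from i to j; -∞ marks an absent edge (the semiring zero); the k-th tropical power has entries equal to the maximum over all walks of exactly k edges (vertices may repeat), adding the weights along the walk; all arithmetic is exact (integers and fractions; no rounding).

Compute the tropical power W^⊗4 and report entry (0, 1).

W^⊗2:
  [12, 1, -7]
  [-13, -22, -32]
  [5, 1, 10]
W^⊗3:
  [18, 7, -1]
  [-7, -18, -26]
  [11, 6, 15]
W^⊗4:
  [24, 13, 5]
  [-1, -12, -20]
  [17, 11, 20]
Key observation: the optimum is the walk 0->0->0->0->1, with weight 6 + 6 + 6 + (-5) = 13.
Optimal value attained by: walk 0->0->0->0->1.
Answer: (W^⊗4)[0][1] = 13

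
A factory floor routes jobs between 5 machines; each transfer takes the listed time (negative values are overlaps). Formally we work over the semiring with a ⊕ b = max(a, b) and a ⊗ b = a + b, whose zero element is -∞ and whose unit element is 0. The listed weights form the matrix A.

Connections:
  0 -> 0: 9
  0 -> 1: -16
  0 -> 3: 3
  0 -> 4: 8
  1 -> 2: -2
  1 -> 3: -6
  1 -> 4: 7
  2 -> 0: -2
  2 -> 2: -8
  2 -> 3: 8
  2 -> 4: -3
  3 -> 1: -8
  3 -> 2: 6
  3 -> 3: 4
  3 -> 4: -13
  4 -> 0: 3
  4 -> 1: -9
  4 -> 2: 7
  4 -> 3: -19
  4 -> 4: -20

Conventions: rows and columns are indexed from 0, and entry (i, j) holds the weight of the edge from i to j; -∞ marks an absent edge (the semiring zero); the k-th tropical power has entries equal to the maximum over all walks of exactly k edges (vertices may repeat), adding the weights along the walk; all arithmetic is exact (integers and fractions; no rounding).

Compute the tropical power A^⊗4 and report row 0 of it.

A^⊗2:
  [18, -1, 15, 12, 17]
  [10, -2, 14, 6, -5]
  [7, 0, 14, 12, 6]
  [4, -4, 10, 14, 3]
  [12, -13, -1, 15, 11]
A^⊗3:
  [27, 8, 24, 23, 26]
  [19, -2, 12, 22, 18]
  [16, 4, 18, 22, 15]
  [13, 6, 20, 18, 12]
  [21, 7, 21, 19, 20]
A^⊗4:
  [36, 17, 33, 32, 35]
  [28, 14, 28, 26, 27]
  [25, 14, 28, 26, 24]
  [22, 10, 24, 28, 21]
  [30, 11, 27, 29, 29]
Answer: row 0 of A^⊗4 = [36, 17, 33, 32, 35]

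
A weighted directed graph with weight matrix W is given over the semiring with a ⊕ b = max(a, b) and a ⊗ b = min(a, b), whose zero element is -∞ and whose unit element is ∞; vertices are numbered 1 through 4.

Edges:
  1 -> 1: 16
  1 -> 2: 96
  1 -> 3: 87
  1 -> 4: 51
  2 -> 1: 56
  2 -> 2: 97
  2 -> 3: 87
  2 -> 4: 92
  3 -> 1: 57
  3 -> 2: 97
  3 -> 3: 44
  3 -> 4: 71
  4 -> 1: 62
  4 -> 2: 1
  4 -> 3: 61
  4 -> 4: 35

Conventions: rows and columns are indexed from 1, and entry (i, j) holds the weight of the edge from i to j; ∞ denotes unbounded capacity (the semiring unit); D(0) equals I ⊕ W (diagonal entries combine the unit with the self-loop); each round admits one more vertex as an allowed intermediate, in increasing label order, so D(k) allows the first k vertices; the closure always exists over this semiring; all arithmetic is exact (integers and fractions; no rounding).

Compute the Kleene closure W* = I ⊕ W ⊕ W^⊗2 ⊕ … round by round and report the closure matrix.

D(0):
  [∞, 96, 87, 51]
  [56, ∞, 87, 92]
  [57, 97, ∞, 71]
  [62, 1, 61, ∞]
D(1):
  [∞, 96, 87, 51]
  [56, ∞, 87, 92]
  [57, 97, ∞, 71]
  [62, 62, 62, ∞]
D(2):
  [∞, 96, 87, 92]
  [56, ∞, 87, 92]
  [57, 97, ∞, 92]
  [62, 62, 62, ∞]
D(3):
  [∞, 96, 87, 92]
  [57, ∞, 87, 92]
  [57, 97, ∞, 92]
  [62, 62, 62, ∞]
D(4):
  [∞, 96, 87, 92]
  [62, ∞, 87, 92]
  [62, 97, ∞, 92]
  [62, 62, 62, ∞]
Answer: W* = [[∞, 96, 87, 92], [62, ∞, 87, 92], [62, 97, ∞, 92], [62, 62, 62, ∞]]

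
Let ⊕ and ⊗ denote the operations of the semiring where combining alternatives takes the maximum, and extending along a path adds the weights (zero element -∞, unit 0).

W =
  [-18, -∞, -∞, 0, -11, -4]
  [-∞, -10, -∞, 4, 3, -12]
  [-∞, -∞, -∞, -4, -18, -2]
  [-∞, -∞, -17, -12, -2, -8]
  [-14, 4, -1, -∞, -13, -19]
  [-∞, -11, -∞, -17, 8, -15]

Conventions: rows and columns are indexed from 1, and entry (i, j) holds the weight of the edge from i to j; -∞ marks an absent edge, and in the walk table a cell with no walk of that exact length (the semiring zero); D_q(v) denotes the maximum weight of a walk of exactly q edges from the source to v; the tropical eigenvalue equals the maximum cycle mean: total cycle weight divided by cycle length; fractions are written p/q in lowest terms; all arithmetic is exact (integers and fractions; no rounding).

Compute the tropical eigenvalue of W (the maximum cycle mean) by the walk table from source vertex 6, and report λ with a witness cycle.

q=0: [-∞, -∞, -∞, -∞, -∞, 0]
q=1: [-∞, -11, -∞, -17, 8, -15]
q=2: [-6, 12, 7, -7, -5, -11]
q=3: [-19, 2, -6, 16, 15, 5]
q=4: [1, 19, 14, 6, 14, 8]
q=5: [0, 18, 13, 23, 22, 12]
q=6: [8, 26, 21, 22, 21, 15]
Optimal cycle mean attained by: cycle 2->5->2, total 3 + 4, length 2.
Answer: λ = 7/2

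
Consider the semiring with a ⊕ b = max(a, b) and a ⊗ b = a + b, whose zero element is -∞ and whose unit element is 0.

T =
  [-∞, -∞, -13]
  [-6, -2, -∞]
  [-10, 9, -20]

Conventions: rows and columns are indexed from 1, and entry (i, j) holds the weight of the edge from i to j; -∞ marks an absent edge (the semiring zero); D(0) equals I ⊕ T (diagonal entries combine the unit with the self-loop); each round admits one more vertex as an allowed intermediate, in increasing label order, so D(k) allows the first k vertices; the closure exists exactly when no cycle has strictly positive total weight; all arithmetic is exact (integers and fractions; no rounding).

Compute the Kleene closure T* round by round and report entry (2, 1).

D(0):
  [0, -∞, -13]
  [-6, 0, -∞]
  [-10, 9, 0]
D(1):
  [0, -∞, -13]
  [-6, 0, -19]
  [-10, 9, 0]
D(2):
  [0, -∞, -13]
  [-6, 0, -19]
  [3, 9, 0]
D(3):
  [0, -4, -13]
  [-6, 0, -19]
  [3, 9, 0]
Answer: T*[2][1] = -6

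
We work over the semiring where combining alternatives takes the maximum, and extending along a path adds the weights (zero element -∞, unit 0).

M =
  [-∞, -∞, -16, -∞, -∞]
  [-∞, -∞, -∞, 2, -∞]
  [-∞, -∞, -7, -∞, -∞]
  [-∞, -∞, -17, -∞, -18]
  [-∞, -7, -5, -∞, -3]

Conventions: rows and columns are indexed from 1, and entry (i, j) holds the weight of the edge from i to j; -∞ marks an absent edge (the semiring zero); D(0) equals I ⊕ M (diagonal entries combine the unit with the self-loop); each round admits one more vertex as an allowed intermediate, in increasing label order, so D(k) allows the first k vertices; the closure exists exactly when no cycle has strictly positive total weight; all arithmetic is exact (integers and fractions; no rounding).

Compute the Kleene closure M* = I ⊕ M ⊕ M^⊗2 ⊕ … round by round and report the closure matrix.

D(0):
  [0, -∞, -16, -∞, -∞]
  [-∞, 0, -∞, 2, -∞]
  [-∞, -∞, 0, -∞, -∞]
  [-∞, -∞, -17, 0, -18]
  [-∞, -7, -5, -∞, 0]
D(1):
  [0, -∞, -16, -∞, -∞]
  [-∞, 0, -∞, 2, -∞]
  [-∞, -∞, 0, -∞, -∞]
  [-∞, -∞, -17, 0, -18]
  [-∞, -7, -5, -∞, 0]
D(2):
  [0, -∞, -16, -∞, -∞]
  [-∞, 0, -∞, 2, -∞]
  [-∞, -∞, 0, -∞, -∞]
  [-∞, -∞, -17, 0, -18]
  [-∞, -7, -5, -5, 0]
D(3):
  [0, -∞, -16, -∞, -∞]
  [-∞, 0, -∞, 2, -∞]
  [-∞, -∞, 0, -∞, -∞]
  [-∞, -∞, -17, 0, -18]
  [-∞, -7, -5, -5, 0]
D(4):
  [0, -∞, -16, -∞, -∞]
  [-∞, 0, -15, 2, -16]
  [-∞, -∞, 0, -∞, -∞]
  [-∞, -∞, -17, 0, -18]
  [-∞, -7, -5, -5, 0]
D(5):
  [0, -∞, -16, -∞, -∞]
  [-∞, 0, -15, 2, -16]
  [-∞, -∞, 0, -∞, -∞]
  [-∞, -25, -17, 0, -18]
  [-∞, -7, -5, -5, 0]
Answer: M* = [[0, -∞, -16, -∞, -∞], [-∞, 0, -15, 2, -16], [-∞, -∞, 0, -∞, -∞], [-∞, -25, -17, 0, -18], [-∞, -7, -5, -5, 0]]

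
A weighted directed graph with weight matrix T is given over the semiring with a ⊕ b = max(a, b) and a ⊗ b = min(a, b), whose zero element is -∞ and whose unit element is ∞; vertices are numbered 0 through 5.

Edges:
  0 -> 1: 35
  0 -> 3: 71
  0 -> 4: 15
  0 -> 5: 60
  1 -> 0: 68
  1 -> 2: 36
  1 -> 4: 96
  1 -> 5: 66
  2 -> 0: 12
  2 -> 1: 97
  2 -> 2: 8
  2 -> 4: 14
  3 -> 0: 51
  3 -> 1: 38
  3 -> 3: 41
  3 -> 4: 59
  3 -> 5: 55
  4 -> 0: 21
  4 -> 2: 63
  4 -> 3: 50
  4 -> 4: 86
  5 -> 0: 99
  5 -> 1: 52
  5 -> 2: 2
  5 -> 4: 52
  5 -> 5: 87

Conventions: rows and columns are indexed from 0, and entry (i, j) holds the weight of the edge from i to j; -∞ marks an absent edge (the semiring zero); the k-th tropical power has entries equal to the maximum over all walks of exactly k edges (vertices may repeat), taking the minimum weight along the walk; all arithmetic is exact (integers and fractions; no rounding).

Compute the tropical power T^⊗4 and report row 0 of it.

T^⊗2:
  [60, 52, 35, 41, 59, 60]
  [66, 52, 63, 68, 86, 66]
  [68, 12, 36, 14, 96, 66]
  [55, 52, 59, 51, 59, 55]
  [50, 63, 63, 50, 86, 50]
  [87, 52, 52, 71, 52, 87]
T^⊗3:
  [60, 52, 59, 60, 59, 60]
  [66, 63, 63, 66, 86, 66]
  [66, 52, 63, 68, 86, 66]
  [55, 59, 59, 55, 59, 55]
  [63, 63, 63, 50, 86, 63]
  [87, 52, 52, 71, 59, 87]
T^⊗4:
  [60, 59, 59, 60, 59, 60]
  [66, 63, 63, 66, 86, 66]
  [66, 63, 63, 66, 86, 66]
  [59, 59, 59, 55, 59, 59]
  [63, 63, 63, 63, 86, 63]
  [87, 52, 59, 71, 59, 87]
Answer: row 0 of T^⊗4 = [60, 59, 59, 60, 59, 60]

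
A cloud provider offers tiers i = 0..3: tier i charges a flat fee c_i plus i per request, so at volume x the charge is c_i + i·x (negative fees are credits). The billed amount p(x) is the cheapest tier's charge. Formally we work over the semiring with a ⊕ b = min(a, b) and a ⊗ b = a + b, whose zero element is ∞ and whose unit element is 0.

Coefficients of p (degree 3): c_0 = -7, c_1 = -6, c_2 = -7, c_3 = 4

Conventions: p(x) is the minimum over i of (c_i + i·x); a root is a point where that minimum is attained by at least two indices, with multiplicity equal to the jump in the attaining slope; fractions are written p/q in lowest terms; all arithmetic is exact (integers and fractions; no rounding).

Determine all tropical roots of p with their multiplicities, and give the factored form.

hull edge (i=0, c=-7) to (i=2, c=-7): slope 0, span 2
hull edge (i=2, c=-7) to (i=3, c=4): slope 11, span 1
Factored form: p(x) = 4 ⊗ (x ⊕ (-11)) ⊗ (x ⊕ 0) ⊗ (x ⊕ 0)
Answer: roots = -11 (mult 1), 0 (mult 2)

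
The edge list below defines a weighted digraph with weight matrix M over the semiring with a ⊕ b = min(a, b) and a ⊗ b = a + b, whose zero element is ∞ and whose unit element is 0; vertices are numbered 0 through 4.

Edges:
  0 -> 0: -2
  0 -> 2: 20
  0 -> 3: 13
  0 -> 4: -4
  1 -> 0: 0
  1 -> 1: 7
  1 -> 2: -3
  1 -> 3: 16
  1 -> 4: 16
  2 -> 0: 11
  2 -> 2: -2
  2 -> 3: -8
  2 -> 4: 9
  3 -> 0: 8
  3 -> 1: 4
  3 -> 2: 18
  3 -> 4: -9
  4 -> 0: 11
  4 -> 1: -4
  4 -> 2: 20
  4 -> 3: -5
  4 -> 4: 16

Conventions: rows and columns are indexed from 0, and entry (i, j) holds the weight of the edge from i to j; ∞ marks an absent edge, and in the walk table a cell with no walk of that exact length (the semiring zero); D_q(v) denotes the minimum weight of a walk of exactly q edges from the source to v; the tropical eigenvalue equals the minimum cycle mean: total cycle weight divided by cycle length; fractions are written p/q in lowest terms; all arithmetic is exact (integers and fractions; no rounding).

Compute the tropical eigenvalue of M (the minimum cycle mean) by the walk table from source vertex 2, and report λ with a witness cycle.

q=0: [∞, ∞, 0, ∞, ∞]
q=1: [11, ∞, -2, -8, 9]
q=2: [0, -4, -4, -10, -17]
q=3: [-6, -21, -7, -22, -19]
q=4: [-21, -23, -24, -24, -31]
q=5: [-23, -35, -26, -36, -33]
Optimal cycle mean attained by: cycle 3->4->3, total (-9) + (-5), length 2.
Answer: λ = -7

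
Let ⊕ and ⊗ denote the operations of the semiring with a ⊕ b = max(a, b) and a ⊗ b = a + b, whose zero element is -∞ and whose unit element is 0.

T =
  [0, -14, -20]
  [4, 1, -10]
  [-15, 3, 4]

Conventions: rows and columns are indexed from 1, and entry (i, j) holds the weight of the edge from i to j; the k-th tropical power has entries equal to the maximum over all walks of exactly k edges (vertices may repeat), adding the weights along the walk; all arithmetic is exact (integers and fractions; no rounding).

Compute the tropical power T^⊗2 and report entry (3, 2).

T^⊗2:
  [0, -13, -16]
  [5, 2, -6]
  [7, 7, 8]
Key observation: the optimum is the walk 3->3->2, with weight 4 + 3 = 7.
Optimal value attained by: walk 3->3->2.
Answer: (T^⊗2)[3][2] = 7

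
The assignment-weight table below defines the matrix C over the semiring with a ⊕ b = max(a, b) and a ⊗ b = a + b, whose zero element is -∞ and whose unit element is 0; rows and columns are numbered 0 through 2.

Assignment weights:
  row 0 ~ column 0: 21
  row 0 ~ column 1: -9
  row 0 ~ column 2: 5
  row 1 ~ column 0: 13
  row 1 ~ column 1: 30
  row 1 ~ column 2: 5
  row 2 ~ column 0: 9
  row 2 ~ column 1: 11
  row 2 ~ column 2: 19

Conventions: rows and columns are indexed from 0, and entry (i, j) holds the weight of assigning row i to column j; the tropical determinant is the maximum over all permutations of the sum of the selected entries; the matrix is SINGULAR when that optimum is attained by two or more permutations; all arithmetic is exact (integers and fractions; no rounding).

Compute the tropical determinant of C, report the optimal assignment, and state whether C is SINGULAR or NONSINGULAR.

σ = (0, 1, 2): 21 + 30 + 19 = 70
σ = (0, 2, 1): 21 + 5 + 11 = 37
σ = (1, 0, 2): (-9) + 13 + 19 = 23
σ = (1, 2, 0): (-9) + 5 + 9 = 5
σ = (2, 0, 1): 5 + 13 + 11 = 29
σ = (2, 1, 0): 5 + 30 + 9 = 44
Optimal value attained by: σ = (0, 1, 2).
Answer: det⊕(C) = 70; verdict: NONSINGULAR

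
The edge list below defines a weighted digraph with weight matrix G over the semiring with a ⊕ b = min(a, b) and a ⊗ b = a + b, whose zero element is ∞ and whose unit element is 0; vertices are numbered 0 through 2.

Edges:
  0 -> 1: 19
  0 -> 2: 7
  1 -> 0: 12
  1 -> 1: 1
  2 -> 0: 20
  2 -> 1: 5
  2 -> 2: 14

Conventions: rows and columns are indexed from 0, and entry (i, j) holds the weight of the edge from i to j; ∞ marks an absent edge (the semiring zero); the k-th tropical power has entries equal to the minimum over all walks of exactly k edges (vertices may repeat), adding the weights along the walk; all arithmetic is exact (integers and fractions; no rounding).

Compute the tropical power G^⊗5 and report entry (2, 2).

G^⊗2:
  [27, 12, 21]
  [13, 2, 19]
  [17, 6, 27]
G^⊗3:
  [24, 13, 34]
  [14, 3, 20]
  [18, 7, 24]
G^⊗4:
  [25, 14, 31]
  [15, 4, 21]
  [19, 8, 25]
G^⊗5:
  [26, 15, 32]
  [16, 5, 22]
  [20, 9, 26]
Key observation: the optimum is the walk 2->1->1->1->0->2, with weight 5 + 1 + 1 + 12 + 7 = 26.
Optimal value attained by: walk 2->1->1->1->0->2.
Answer: (G^⊗5)[2][2] = 26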